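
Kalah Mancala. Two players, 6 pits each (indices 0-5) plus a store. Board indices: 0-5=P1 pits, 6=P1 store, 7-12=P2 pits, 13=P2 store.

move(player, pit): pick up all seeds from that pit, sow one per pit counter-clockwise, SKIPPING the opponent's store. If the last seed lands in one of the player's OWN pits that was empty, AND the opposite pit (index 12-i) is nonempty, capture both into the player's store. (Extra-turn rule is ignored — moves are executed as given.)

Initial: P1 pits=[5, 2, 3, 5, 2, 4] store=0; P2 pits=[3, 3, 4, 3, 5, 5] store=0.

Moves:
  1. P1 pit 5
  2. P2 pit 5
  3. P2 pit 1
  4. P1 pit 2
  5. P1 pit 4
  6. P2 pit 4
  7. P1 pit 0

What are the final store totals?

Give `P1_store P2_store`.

Move 1: P1 pit5 -> P1=[5,2,3,5,2,0](1) P2=[4,4,5,3,5,5](0)
Move 2: P2 pit5 -> P1=[6,3,4,6,2,0](1) P2=[4,4,5,3,5,0](1)
Move 3: P2 pit1 -> P1=[0,3,4,6,2,0](1) P2=[4,0,6,4,6,0](8)
Move 4: P1 pit2 -> P1=[0,3,0,7,3,1](2) P2=[4,0,6,4,6,0](8)
Move 5: P1 pit4 -> P1=[0,3,0,7,0,2](3) P2=[5,0,6,4,6,0](8)
Move 6: P2 pit4 -> P1=[1,4,1,8,0,2](3) P2=[5,0,6,4,0,1](9)
Move 7: P1 pit0 -> P1=[0,5,1,8,0,2](3) P2=[5,0,6,4,0,1](9)

Answer: 3 9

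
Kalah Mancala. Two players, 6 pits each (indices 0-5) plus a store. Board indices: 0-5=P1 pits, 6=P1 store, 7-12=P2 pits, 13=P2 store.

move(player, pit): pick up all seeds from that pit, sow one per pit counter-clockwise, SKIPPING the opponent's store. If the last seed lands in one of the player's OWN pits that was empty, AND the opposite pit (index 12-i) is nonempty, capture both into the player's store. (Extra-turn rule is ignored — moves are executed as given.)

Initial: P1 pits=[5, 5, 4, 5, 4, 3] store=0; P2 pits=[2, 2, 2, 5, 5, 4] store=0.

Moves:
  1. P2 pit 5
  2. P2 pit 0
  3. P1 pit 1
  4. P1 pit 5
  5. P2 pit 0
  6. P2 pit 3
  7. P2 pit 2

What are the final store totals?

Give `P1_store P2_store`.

Answer: 2 3

Derivation:
Move 1: P2 pit5 -> P1=[6,6,5,5,4,3](0) P2=[2,2,2,5,5,0](1)
Move 2: P2 pit0 -> P1=[6,6,5,5,4,3](0) P2=[0,3,3,5,5,0](1)
Move 3: P1 pit1 -> P1=[6,0,6,6,5,4](1) P2=[1,3,3,5,5,0](1)
Move 4: P1 pit5 -> P1=[6,0,6,6,5,0](2) P2=[2,4,4,5,5,0](1)
Move 5: P2 pit0 -> P1=[6,0,6,6,5,0](2) P2=[0,5,5,5,5,0](1)
Move 6: P2 pit3 -> P1=[7,1,6,6,5,0](2) P2=[0,5,5,0,6,1](2)
Move 7: P2 pit2 -> P1=[8,1,6,6,5,0](2) P2=[0,5,0,1,7,2](3)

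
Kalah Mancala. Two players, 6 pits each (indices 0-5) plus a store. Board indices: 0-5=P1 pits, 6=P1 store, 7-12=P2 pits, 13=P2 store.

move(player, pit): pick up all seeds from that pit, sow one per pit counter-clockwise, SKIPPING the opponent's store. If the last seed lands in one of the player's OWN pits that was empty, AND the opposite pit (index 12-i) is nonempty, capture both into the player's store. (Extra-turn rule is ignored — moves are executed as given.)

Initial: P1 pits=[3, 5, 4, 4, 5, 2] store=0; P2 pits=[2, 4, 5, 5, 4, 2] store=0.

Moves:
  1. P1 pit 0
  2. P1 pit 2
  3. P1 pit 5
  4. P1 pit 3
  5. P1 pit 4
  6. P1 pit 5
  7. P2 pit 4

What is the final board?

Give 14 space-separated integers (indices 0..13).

Move 1: P1 pit0 -> P1=[0,6,5,5,5,2](0) P2=[2,4,5,5,4,2](0)
Move 2: P1 pit2 -> P1=[0,6,0,6,6,3](1) P2=[3,4,5,5,4,2](0)
Move 3: P1 pit5 -> P1=[0,6,0,6,6,0](2) P2=[4,5,5,5,4,2](0)
Move 4: P1 pit3 -> P1=[0,6,0,0,7,1](3) P2=[5,6,6,5,4,2](0)
Move 5: P1 pit4 -> P1=[0,6,0,0,0,2](4) P2=[6,7,7,6,5,2](0)
Move 6: P1 pit5 -> P1=[0,6,0,0,0,0](5) P2=[7,7,7,6,5,2](0)
Move 7: P2 pit4 -> P1=[1,7,1,0,0,0](5) P2=[7,7,7,6,0,3](1)

Answer: 1 7 1 0 0 0 5 7 7 7 6 0 3 1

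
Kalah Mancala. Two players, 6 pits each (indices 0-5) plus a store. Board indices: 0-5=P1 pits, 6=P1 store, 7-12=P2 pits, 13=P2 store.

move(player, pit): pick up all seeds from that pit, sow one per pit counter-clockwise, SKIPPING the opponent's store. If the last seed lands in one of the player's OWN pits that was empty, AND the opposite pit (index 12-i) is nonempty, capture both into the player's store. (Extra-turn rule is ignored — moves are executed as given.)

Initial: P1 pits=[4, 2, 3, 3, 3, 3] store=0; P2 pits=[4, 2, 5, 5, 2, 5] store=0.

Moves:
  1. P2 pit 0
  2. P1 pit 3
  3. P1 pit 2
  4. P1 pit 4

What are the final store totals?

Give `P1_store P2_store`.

Answer: 2 0

Derivation:
Move 1: P2 pit0 -> P1=[4,2,3,3,3,3](0) P2=[0,3,6,6,3,5](0)
Move 2: P1 pit3 -> P1=[4,2,3,0,4,4](1) P2=[0,3,6,6,3,5](0)
Move 3: P1 pit2 -> P1=[4,2,0,1,5,5](1) P2=[0,3,6,6,3,5](0)
Move 4: P1 pit4 -> P1=[4,2,0,1,0,6](2) P2=[1,4,7,6,3,5](0)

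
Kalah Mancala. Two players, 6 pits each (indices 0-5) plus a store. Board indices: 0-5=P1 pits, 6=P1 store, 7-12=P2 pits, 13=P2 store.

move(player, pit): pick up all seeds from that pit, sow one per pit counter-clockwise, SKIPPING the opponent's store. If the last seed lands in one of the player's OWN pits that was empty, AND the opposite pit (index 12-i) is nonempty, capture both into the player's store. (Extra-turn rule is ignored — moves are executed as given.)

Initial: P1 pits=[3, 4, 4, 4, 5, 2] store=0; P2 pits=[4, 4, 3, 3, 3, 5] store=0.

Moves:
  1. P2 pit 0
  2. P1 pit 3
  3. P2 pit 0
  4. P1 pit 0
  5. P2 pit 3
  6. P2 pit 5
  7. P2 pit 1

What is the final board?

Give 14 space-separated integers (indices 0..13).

Answer: 3 6 6 1 7 3 6 0 0 1 1 6 1 3

Derivation:
Move 1: P2 pit0 -> P1=[3,4,4,4,5,2](0) P2=[0,5,4,4,4,5](0)
Move 2: P1 pit3 -> P1=[3,4,4,0,6,3](1) P2=[1,5,4,4,4,5](0)
Move 3: P2 pit0 -> P1=[3,4,4,0,6,3](1) P2=[0,6,4,4,4,5](0)
Move 4: P1 pit0 -> P1=[0,5,5,0,6,3](6) P2=[0,6,0,4,4,5](0)
Move 5: P2 pit3 -> P1=[1,5,5,0,6,3](6) P2=[0,6,0,0,5,6](1)
Move 6: P2 pit5 -> P1=[2,6,6,1,7,3](6) P2=[0,6,0,0,5,0](2)
Move 7: P2 pit1 -> P1=[3,6,6,1,7,3](6) P2=[0,0,1,1,6,1](3)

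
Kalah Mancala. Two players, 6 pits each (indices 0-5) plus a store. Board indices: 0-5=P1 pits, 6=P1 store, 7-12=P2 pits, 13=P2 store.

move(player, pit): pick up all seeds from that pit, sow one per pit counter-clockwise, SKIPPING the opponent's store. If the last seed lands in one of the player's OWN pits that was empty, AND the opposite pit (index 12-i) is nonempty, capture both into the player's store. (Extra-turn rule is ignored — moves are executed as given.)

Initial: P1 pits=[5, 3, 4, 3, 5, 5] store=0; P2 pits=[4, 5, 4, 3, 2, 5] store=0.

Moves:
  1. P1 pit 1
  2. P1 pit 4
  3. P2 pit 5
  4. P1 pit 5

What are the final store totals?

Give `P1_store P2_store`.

Move 1: P1 pit1 -> P1=[5,0,5,4,6,5](0) P2=[4,5,4,3,2,5](0)
Move 2: P1 pit4 -> P1=[5,0,5,4,0,6](1) P2=[5,6,5,4,2,5](0)
Move 3: P2 pit5 -> P1=[6,1,6,5,0,6](1) P2=[5,6,5,4,2,0](1)
Move 4: P1 pit5 -> P1=[6,1,6,5,0,0](2) P2=[6,7,6,5,3,0](1)

Answer: 2 1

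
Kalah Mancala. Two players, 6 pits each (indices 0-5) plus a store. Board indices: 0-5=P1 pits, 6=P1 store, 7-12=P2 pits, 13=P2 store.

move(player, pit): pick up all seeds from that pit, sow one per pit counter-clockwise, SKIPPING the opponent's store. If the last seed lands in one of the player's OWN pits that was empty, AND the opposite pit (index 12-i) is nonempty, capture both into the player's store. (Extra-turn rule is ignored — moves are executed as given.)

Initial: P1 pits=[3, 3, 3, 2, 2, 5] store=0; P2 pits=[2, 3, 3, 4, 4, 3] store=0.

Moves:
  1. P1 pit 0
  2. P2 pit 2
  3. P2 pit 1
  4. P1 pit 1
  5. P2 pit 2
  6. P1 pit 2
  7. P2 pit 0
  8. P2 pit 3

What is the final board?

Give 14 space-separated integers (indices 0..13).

Move 1: P1 pit0 -> P1=[0,4,4,3,2,5](0) P2=[2,3,3,4,4,3](0)
Move 2: P2 pit2 -> P1=[0,4,4,3,2,5](0) P2=[2,3,0,5,5,4](0)
Move 3: P2 pit1 -> P1=[0,4,4,3,2,5](0) P2=[2,0,1,6,6,4](0)
Move 4: P1 pit1 -> P1=[0,0,5,4,3,6](0) P2=[2,0,1,6,6,4](0)
Move 5: P2 pit2 -> P1=[0,0,5,4,3,6](0) P2=[2,0,0,7,6,4](0)
Move 6: P1 pit2 -> P1=[0,0,0,5,4,7](1) P2=[3,0,0,7,6,4](0)
Move 7: P2 pit0 -> P1=[0,0,0,5,4,7](1) P2=[0,1,1,8,6,4](0)
Move 8: P2 pit3 -> P1=[1,1,1,6,5,7](1) P2=[0,1,1,0,7,5](1)

Answer: 1 1 1 6 5 7 1 0 1 1 0 7 5 1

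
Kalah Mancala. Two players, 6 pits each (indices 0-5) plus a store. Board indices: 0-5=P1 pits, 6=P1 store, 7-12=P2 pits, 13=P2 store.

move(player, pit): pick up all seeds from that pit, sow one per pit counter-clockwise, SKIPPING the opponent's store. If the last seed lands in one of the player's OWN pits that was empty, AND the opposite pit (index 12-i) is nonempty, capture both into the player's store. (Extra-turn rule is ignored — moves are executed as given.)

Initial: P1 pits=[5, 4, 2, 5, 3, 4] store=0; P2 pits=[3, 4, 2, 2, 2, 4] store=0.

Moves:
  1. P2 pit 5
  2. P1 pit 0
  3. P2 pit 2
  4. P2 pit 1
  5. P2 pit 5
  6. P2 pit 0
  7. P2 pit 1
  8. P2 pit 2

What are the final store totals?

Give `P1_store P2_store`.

Move 1: P2 pit5 -> P1=[6,5,3,5,3,4](0) P2=[3,4,2,2,2,0](1)
Move 2: P1 pit0 -> P1=[0,6,4,6,4,5](1) P2=[3,4,2,2,2,0](1)
Move 3: P2 pit2 -> P1=[0,6,4,6,4,5](1) P2=[3,4,0,3,3,0](1)
Move 4: P2 pit1 -> P1=[0,6,4,6,4,5](1) P2=[3,0,1,4,4,1](1)
Move 5: P2 pit5 -> P1=[0,6,4,6,4,5](1) P2=[3,0,1,4,4,0](2)
Move 6: P2 pit0 -> P1=[0,6,4,6,4,5](1) P2=[0,1,2,5,4,0](2)
Move 7: P2 pit1 -> P1=[0,6,4,6,4,5](1) P2=[0,0,3,5,4,0](2)
Move 8: P2 pit2 -> P1=[0,6,4,6,4,5](1) P2=[0,0,0,6,5,1](2)

Answer: 1 2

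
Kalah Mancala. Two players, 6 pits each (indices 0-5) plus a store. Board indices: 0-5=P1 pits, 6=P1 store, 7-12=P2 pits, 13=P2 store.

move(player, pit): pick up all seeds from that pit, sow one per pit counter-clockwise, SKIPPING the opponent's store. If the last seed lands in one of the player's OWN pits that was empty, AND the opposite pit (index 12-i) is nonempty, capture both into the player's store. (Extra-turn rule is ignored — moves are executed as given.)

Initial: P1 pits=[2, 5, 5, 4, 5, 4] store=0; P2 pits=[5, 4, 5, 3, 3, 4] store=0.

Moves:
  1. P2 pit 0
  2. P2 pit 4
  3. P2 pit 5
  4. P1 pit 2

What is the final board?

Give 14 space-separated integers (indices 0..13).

Move 1: P2 pit0 -> P1=[2,5,5,4,5,4](0) P2=[0,5,6,4,4,5](0)
Move 2: P2 pit4 -> P1=[3,6,5,4,5,4](0) P2=[0,5,6,4,0,6](1)
Move 3: P2 pit5 -> P1=[4,7,6,5,6,4](0) P2=[0,5,6,4,0,0](2)
Move 4: P1 pit2 -> P1=[4,7,0,6,7,5](1) P2=[1,6,6,4,0,0](2)

Answer: 4 7 0 6 7 5 1 1 6 6 4 0 0 2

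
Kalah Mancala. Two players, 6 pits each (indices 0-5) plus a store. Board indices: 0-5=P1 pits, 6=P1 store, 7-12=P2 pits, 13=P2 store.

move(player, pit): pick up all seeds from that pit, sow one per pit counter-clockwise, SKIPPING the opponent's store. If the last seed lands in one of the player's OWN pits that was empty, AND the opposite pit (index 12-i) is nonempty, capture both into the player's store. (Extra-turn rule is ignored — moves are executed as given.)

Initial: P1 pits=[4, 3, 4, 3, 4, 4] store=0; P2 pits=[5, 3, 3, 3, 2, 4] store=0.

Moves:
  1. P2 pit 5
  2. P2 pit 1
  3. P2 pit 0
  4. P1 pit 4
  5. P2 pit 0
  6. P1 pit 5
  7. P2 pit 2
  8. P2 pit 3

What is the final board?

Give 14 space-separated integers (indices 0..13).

Move 1: P2 pit5 -> P1=[5,4,5,3,4,4](0) P2=[5,3,3,3,2,0](1)
Move 2: P2 pit1 -> P1=[5,4,5,3,4,4](0) P2=[5,0,4,4,3,0](1)
Move 3: P2 pit0 -> P1=[0,4,5,3,4,4](0) P2=[0,1,5,5,4,0](7)
Move 4: P1 pit4 -> P1=[0,4,5,3,0,5](1) P2=[1,2,5,5,4,0](7)
Move 5: P2 pit0 -> P1=[0,4,5,3,0,5](1) P2=[0,3,5,5,4,0](7)
Move 6: P1 pit5 -> P1=[0,4,5,3,0,0](2) P2=[1,4,6,6,4,0](7)
Move 7: P2 pit2 -> P1=[1,5,5,3,0,0](2) P2=[1,4,0,7,5,1](8)
Move 8: P2 pit3 -> P1=[2,6,6,4,0,0](2) P2=[1,4,0,0,6,2](9)

Answer: 2 6 6 4 0 0 2 1 4 0 0 6 2 9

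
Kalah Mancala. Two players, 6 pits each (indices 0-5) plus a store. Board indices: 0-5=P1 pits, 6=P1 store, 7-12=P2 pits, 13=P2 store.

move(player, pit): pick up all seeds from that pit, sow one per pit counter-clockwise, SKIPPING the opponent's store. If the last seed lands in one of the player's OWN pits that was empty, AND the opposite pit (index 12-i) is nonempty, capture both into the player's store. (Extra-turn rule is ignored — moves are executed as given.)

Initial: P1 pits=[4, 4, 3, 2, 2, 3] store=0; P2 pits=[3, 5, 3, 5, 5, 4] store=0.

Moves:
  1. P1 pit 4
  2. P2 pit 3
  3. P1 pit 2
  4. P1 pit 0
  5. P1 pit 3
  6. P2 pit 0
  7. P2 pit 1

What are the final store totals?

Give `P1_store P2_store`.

Move 1: P1 pit4 -> P1=[4,4,3,2,0,4](1) P2=[3,5,3,5,5,4](0)
Move 2: P2 pit3 -> P1=[5,5,3,2,0,4](1) P2=[3,5,3,0,6,5](1)
Move 3: P1 pit2 -> P1=[5,5,0,3,1,5](1) P2=[3,5,3,0,6,5](1)
Move 4: P1 pit0 -> P1=[0,6,1,4,2,6](1) P2=[3,5,3,0,6,5](1)
Move 5: P1 pit3 -> P1=[0,6,1,0,3,7](2) P2=[4,5,3,0,6,5](1)
Move 6: P2 pit0 -> P1=[0,6,1,0,3,7](2) P2=[0,6,4,1,7,5](1)
Move 7: P2 pit1 -> P1=[1,6,1,0,3,7](2) P2=[0,0,5,2,8,6](2)

Answer: 2 2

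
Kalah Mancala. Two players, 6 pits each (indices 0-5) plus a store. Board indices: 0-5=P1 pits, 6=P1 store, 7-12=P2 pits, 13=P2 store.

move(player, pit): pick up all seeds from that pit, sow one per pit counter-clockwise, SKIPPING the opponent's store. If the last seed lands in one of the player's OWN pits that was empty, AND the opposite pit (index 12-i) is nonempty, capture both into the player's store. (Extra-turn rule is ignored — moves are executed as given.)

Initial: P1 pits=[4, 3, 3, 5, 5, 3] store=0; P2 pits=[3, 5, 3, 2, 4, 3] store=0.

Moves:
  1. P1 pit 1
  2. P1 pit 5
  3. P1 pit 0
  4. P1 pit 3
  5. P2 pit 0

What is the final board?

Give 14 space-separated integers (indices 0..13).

Move 1: P1 pit1 -> P1=[4,0,4,6,6,3](0) P2=[3,5,3,2,4,3](0)
Move 2: P1 pit5 -> P1=[4,0,4,6,6,0](1) P2=[4,6,3,2,4,3](0)
Move 3: P1 pit0 -> P1=[0,1,5,7,7,0](1) P2=[4,6,3,2,4,3](0)
Move 4: P1 pit3 -> P1=[0,1,5,0,8,1](2) P2=[5,7,4,3,4,3](0)
Move 5: P2 pit0 -> P1=[0,1,5,0,8,1](2) P2=[0,8,5,4,5,4](0)

Answer: 0 1 5 0 8 1 2 0 8 5 4 5 4 0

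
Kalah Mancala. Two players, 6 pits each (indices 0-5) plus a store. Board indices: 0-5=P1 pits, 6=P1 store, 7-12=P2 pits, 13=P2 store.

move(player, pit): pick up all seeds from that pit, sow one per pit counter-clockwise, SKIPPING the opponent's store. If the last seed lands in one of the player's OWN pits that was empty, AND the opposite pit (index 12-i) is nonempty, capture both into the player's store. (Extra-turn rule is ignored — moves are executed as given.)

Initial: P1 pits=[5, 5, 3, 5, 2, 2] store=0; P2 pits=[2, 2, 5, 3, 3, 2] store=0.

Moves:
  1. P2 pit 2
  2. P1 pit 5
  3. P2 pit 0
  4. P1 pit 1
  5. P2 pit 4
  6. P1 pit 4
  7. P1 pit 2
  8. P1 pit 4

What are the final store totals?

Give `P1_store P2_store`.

Move 1: P2 pit2 -> P1=[6,5,3,5,2,2](0) P2=[2,2,0,4,4,3](1)
Move 2: P1 pit5 -> P1=[6,5,3,5,2,0](1) P2=[3,2,0,4,4,3](1)
Move 3: P2 pit0 -> P1=[6,5,3,5,2,0](1) P2=[0,3,1,5,4,3](1)
Move 4: P1 pit1 -> P1=[6,0,4,6,3,1](2) P2=[0,3,1,5,4,3](1)
Move 5: P2 pit4 -> P1=[7,1,4,6,3,1](2) P2=[0,3,1,5,0,4](2)
Move 6: P1 pit4 -> P1=[7,1,4,6,0,2](3) P2=[1,3,1,5,0,4](2)
Move 7: P1 pit2 -> P1=[7,1,0,7,1,3](4) P2=[1,3,1,5,0,4](2)
Move 8: P1 pit4 -> P1=[7,1,0,7,0,4](4) P2=[1,3,1,5,0,4](2)

Answer: 4 2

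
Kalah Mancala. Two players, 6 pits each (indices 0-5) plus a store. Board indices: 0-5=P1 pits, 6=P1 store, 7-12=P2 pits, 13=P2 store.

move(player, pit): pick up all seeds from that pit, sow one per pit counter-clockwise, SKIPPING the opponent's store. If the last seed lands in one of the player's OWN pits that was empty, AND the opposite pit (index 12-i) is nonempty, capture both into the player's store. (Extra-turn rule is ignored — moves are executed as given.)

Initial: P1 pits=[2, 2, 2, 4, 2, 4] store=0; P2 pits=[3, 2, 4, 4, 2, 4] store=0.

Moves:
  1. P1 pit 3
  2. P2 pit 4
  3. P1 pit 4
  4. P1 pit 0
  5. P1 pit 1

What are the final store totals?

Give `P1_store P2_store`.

Move 1: P1 pit3 -> P1=[2,2,2,0,3,5](1) P2=[4,2,4,4,2,4](0)
Move 2: P2 pit4 -> P1=[2,2,2,0,3,5](1) P2=[4,2,4,4,0,5](1)
Move 3: P1 pit4 -> P1=[2,2,2,0,0,6](2) P2=[5,2,4,4,0,5](1)
Move 4: P1 pit0 -> P1=[0,3,3,0,0,6](2) P2=[5,2,4,4,0,5](1)
Move 5: P1 pit1 -> P1=[0,0,4,1,0,6](5) P2=[5,0,4,4,0,5](1)

Answer: 5 1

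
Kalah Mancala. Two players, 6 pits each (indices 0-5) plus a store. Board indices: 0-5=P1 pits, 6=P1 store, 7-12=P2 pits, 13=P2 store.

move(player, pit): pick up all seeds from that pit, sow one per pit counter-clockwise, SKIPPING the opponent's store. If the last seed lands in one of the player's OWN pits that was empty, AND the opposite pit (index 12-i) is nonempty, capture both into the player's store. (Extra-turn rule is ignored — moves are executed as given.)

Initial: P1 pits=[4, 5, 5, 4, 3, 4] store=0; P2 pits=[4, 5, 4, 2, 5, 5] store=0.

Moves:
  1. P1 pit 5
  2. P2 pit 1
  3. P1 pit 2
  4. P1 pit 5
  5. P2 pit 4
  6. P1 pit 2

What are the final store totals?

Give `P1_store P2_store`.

Move 1: P1 pit5 -> P1=[4,5,5,4,3,0](1) P2=[5,6,5,2,5,5](0)
Move 2: P2 pit1 -> P1=[5,5,5,4,3,0](1) P2=[5,0,6,3,6,6](1)
Move 3: P1 pit2 -> P1=[5,5,0,5,4,1](2) P2=[6,0,6,3,6,6](1)
Move 4: P1 pit5 -> P1=[5,5,0,5,4,0](3) P2=[6,0,6,3,6,6](1)
Move 5: P2 pit4 -> P1=[6,6,1,6,4,0](3) P2=[6,0,6,3,0,7](2)
Move 6: P1 pit2 -> P1=[6,6,0,7,4,0](3) P2=[6,0,6,3,0,7](2)

Answer: 3 2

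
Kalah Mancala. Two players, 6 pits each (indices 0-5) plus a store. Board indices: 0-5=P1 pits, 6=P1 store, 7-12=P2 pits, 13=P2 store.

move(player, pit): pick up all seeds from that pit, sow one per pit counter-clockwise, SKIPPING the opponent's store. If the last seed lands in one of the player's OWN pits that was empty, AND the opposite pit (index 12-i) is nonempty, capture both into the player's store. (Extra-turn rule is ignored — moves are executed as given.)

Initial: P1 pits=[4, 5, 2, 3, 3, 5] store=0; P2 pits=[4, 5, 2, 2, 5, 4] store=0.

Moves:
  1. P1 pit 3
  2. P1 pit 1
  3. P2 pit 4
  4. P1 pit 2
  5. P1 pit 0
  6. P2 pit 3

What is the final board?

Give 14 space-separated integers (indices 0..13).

Answer: 0 2 1 3 7 9 3 4 5 2 0 1 6 1

Derivation:
Move 1: P1 pit3 -> P1=[4,5,2,0,4,6](1) P2=[4,5,2,2,5,4](0)
Move 2: P1 pit1 -> P1=[4,0,3,1,5,7](2) P2=[4,5,2,2,5,4](0)
Move 3: P2 pit4 -> P1=[5,1,4,1,5,7](2) P2=[4,5,2,2,0,5](1)
Move 4: P1 pit2 -> P1=[5,1,0,2,6,8](3) P2=[4,5,2,2,0,5](1)
Move 5: P1 pit0 -> P1=[0,2,1,3,7,9](3) P2=[4,5,2,2,0,5](1)
Move 6: P2 pit3 -> P1=[0,2,1,3,7,9](3) P2=[4,5,2,0,1,6](1)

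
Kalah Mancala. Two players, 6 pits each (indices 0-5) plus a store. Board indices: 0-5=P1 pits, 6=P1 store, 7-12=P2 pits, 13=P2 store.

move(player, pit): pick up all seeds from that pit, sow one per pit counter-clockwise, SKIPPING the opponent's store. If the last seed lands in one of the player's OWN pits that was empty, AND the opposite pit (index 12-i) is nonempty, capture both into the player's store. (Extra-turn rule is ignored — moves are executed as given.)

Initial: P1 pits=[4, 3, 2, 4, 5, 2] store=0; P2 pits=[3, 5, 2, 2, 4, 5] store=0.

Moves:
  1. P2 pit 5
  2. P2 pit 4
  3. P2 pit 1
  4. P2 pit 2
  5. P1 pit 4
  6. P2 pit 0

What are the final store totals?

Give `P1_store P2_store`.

Answer: 1 3

Derivation:
Move 1: P2 pit5 -> P1=[5,4,3,5,5,2](0) P2=[3,5,2,2,4,0](1)
Move 2: P2 pit4 -> P1=[6,5,3,5,5,2](0) P2=[3,5,2,2,0,1](2)
Move 3: P2 pit1 -> P1=[6,5,3,5,5,2](0) P2=[3,0,3,3,1,2](3)
Move 4: P2 pit2 -> P1=[6,5,3,5,5,2](0) P2=[3,0,0,4,2,3](3)
Move 5: P1 pit4 -> P1=[6,5,3,5,0,3](1) P2=[4,1,1,4,2,3](3)
Move 6: P2 pit0 -> P1=[6,5,3,5,0,3](1) P2=[0,2,2,5,3,3](3)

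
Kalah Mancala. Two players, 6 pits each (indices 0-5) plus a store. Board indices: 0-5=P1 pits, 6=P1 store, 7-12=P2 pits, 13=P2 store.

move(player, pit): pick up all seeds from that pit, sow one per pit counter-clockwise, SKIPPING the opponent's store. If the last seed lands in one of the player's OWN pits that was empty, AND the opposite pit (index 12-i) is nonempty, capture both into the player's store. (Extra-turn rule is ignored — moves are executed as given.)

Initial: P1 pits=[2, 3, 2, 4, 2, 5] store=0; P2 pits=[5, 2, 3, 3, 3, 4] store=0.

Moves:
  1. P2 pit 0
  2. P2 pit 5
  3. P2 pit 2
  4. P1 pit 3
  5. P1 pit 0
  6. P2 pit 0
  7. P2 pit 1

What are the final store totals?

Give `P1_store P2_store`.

Move 1: P2 pit0 -> P1=[2,3,2,4,2,5](0) P2=[0,3,4,4,4,5](0)
Move 2: P2 pit5 -> P1=[3,4,3,5,2,5](0) P2=[0,3,4,4,4,0](1)
Move 3: P2 pit2 -> P1=[3,4,3,5,2,5](0) P2=[0,3,0,5,5,1](2)
Move 4: P1 pit3 -> P1=[3,4,3,0,3,6](1) P2=[1,4,0,5,5,1](2)
Move 5: P1 pit0 -> P1=[0,5,4,1,3,6](1) P2=[1,4,0,5,5,1](2)
Move 6: P2 pit0 -> P1=[0,5,4,1,3,6](1) P2=[0,5,0,5,5,1](2)
Move 7: P2 pit1 -> P1=[0,5,4,1,3,6](1) P2=[0,0,1,6,6,2](3)

Answer: 1 3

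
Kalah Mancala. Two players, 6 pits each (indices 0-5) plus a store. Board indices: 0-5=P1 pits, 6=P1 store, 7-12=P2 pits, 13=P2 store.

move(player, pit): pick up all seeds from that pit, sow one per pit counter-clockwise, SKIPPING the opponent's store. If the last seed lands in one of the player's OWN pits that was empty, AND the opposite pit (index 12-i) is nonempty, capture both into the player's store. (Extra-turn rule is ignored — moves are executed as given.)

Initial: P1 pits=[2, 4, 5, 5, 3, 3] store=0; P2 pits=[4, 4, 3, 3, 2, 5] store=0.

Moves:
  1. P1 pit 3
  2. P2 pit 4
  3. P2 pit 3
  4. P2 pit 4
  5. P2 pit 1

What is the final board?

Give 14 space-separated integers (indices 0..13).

Answer: 2 4 5 0 4 4 1 5 0 4 1 1 9 3

Derivation:
Move 1: P1 pit3 -> P1=[2,4,5,0,4,4](1) P2=[5,5,3,3,2,5](0)
Move 2: P2 pit4 -> P1=[2,4,5,0,4,4](1) P2=[5,5,3,3,0,6](1)
Move 3: P2 pit3 -> P1=[2,4,5,0,4,4](1) P2=[5,5,3,0,1,7](2)
Move 4: P2 pit4 -> P1=[2,4,5,0,4,4](1) P2=[5,5,3,0,0,8](2)
Move 5: P2 pit1 -> P1=[2,4,5,0,4,4](1) P2=[5,0,4,1,1,9](3)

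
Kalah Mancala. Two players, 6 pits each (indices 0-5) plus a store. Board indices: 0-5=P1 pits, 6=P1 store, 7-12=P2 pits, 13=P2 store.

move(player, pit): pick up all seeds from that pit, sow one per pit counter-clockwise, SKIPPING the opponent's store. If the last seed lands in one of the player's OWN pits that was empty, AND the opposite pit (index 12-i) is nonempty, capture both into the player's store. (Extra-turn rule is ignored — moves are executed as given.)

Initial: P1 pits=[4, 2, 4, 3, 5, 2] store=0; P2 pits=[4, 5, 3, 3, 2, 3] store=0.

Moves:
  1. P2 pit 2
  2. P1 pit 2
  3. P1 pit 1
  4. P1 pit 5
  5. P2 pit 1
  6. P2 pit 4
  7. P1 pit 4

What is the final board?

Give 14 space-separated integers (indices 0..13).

Answer: 6 1 1 5 0 1 3 6 1 2 6 0 6 2

Derivation:
Move 1: P2 pit2 -> P1=[4,2,4,3,5,2](0) P2=[4,5,0,4,3,4](0)
Move 2: P1 pit2 -> P1=[4,2,0,4,6,3](1) P2=[4,5,0,4,3,4](0)
Move 3: P1 pit1 -> P1=[4,0,1,5,6,3](1) P2=[4,5,0,4,3,4](0)
Move 4: P1 pit5 -> P1=[4,0,1,5,6,0](2) P2=[5,6,0,4,3,4](0)
Move 5: P2 pit1 -> P1=[5,0,1,5,6,0](2) P2=[5,0,1,5,4,5](1)
Move 6: P2 pit4 -> P1=[6,1,1,5,6,0](2) P2=[5,0,1,5,0,6](2)
Move 7: P1 pit4 -> P1=[6,1,1,5,0,1](3) P2=[6,1,2,6,0,6](2)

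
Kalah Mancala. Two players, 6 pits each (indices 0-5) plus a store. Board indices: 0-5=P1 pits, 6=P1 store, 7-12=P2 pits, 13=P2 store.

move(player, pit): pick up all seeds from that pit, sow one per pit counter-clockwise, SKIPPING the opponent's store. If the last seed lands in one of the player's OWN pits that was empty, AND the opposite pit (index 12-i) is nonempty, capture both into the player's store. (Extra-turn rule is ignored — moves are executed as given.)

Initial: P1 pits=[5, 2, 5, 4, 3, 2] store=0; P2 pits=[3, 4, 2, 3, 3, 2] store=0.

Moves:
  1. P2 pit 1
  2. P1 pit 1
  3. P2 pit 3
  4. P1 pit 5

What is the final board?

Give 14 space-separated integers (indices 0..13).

Move 1: P2 pit1 -> P1=[5,2,5,4,3,2](0) P2=[3,0,3,4,4,3](0)
Move 2: P1 pit1 -> P1=[5,0,6,5,3,2](0) P2=[3,0,3,4,4,3](0)
Move 3: P2 pit3 -> P1=[6,0,6,5,3,2](0) P2=[3,0,3,0,5,4](1)
Move 4: P1 pit5 -> P1=[6,0,6,5,3,0](1) P2=[4,0,3,0,5,4](1)

Answer: 6 0 6 5 3 0 1 4 0 3 0 5 4 1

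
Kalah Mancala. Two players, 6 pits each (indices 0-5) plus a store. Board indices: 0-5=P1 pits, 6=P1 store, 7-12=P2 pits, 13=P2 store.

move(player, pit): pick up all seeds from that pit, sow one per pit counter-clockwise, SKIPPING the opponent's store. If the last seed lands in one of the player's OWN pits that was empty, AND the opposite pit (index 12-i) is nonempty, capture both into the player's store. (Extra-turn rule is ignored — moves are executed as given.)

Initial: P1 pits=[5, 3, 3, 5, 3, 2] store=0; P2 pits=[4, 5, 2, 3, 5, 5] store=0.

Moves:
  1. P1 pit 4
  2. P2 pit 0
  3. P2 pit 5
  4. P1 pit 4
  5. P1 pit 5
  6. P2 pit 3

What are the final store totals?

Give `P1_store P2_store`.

Answer: 2 2

Derivation:
Move 1: P1 pit4 -> P1=[5,3,3,5,0,3](1) P2=[5,5,2,3,5,5](0)
Move 2: P2 pit0 -> P1=[5,3,3,5,0,3](1) P2=[0,6,3,4,6,6](0)
Move 3: P2 pit5 -> P1=[6,4,4,6,1,3](1) P2=[0,6,3,4,6,0](1)
Move 4: P1 pit4 -> P1=[6,4,4,6,0,4](1) P2=[0,6,3,4,6,0](1)
Move 5: P1 pit5 -> P1=[6,4,4,6,0,0](2) P2=[1,7,4,4,6,0](1)
Move 6: P2 pit3 -> P1=[7,4,4,6,0,0](2) P2=[1,7,4,0,7,1](2)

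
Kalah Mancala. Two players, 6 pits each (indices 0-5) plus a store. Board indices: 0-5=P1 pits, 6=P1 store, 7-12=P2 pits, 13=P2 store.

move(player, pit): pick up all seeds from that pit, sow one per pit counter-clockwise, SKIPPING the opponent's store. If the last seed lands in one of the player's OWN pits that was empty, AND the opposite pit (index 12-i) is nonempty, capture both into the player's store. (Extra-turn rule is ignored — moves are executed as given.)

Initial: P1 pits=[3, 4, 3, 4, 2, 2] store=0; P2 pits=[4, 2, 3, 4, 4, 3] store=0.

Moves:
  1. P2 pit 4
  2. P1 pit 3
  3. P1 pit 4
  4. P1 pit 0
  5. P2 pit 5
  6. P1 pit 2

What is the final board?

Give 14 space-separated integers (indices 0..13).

Move 1: P2 pit4 -> P1=[4,5,3,4,2,2](0) P2=[4,2,3,4,0,4](1)
Move 2: P1 pit3 -> P1=[4,5,3,0,3,3](1) P2=[5,2,3,4,0,4](1)
Move 3: P1 pit4 -> P1=[4,5,3,0,0,4](2) P2=[6,2,3,4,0,4](1)
Move 4: P1 pit0 -> P1=[0,6,4,1,0,4](5) P2=[6,0,3,4,0,4](1)
Move 5: P2 pit5 -> P1=[1,7,5,1,0,4](5) P2=[6,0,3,4,0,0](2)
Move 6: P1 pit2 -> P1=[1,7,0,2,1,5](6) P2=[7,0,3,4,0,0](2)

Answer: 1 7 0 2 1 5 6 7 0 3 4 0 0 2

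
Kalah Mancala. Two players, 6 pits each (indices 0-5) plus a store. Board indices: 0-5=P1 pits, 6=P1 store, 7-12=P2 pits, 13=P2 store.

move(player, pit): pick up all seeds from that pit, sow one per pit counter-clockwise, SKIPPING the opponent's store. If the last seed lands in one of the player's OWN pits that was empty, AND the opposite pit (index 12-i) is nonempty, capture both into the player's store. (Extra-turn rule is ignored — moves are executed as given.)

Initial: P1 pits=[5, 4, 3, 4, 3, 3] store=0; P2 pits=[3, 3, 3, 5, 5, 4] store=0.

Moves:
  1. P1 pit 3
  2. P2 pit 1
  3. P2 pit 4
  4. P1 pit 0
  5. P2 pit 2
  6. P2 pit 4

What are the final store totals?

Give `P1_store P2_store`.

Answer: 2 2

Derivation:
Move 1: P1 pit3 -> P1=[5,4,3,0,4,4](1) P2=[4,3,3,5,5,4](0)
Move 2: P2 pit1 -> P1=[5,4,3,0,4,4](1) P2=[4,0,4,6,6,4](0)
Move 3: P2 pit4 -> P1=[6,5,4,1,4,4](1) P2=[4,0,4,6,0,5](1)
Move 4: P1 pit0 -> P1=[0,6,5,2,5,5](2) P2=[4,0,4,6,0,5](1)
Move 5: P2 pit2 -> P1=[0,6,5,2,5,5](2) P2=[4,0,0,7,1,6](2)
Move 6: P2 pit4 -> P1=[0,6,5,2,5,5](2) P2=[4,0,0,7,0,7](2)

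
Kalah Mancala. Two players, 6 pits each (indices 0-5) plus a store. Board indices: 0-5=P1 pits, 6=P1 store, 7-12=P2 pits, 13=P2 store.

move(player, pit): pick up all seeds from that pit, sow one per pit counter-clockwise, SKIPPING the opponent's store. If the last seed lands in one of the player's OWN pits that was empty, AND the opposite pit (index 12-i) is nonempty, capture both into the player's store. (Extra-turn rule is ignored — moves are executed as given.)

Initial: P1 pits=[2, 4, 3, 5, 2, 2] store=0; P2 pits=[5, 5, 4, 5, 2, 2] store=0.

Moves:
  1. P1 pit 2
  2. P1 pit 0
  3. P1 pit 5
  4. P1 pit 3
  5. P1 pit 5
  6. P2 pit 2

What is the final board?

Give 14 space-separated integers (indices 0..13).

Move 1: P1 pit2 -> P1=[2,4,0,6,3,3](0) P2=[5,5,4,5,2,2](0)
Move 2: P1 pit0 -> P1=[0,5,0,6,3,3](6) P2=[5,5,4,0,2,2](0)
Move 3: P1 pit5 -> P1=[0,5,0,6,3,0](7) P2=[6,6,4,0,2,2](0)
Move 4: P1 pit3 -> P1=[0,5,0,0,4,1](8) P2=[7,7,5,0,2,2](0)
Move 5: P1 pit5 -> P1=[0,5,0,0,4,0](9) P2=[7,7,5,0,2,2](0)
Move 6: P2 pit2 -> P1=[1,5,0,0,4,0](9) P2=[7,7,0,1,3,3](1)

Answer: 1 5 0 0 4 0 9 7 7 0 1 3 3 1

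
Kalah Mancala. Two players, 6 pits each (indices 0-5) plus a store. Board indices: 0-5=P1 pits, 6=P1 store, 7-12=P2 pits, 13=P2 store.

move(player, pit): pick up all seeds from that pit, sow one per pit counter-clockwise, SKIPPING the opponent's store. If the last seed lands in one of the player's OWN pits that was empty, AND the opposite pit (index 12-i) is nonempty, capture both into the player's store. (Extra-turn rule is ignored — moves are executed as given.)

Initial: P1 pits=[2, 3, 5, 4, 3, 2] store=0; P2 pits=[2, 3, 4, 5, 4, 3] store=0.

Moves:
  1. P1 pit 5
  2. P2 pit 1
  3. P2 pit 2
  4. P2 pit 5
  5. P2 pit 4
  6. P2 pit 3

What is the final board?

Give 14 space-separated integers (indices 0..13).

Move 1: P1 pit5 -> P1=[2,3,5,4,3,0](1) P2=[3,3,4,5,4,3](0)
Move 2: P2 pit1 -> P1=[2,3,5,4,3,0](1) P2=[3,0,5,6,5,3](0)
Move 3: P2 pit2 -> P1=[3,3,5,4,3,0](1) P2=[3,0,0,7,6,4](1)
Move 4: P2 pit5 -> P1=[4,4,6,4,3,0](1) P2=[3,0,0,7,6,0](2)
Move 5: P2 pit4 -> P1=[5,5,7,5,3,0](1) P2=[3,0,0,7,0,1](3)
Move 6: P2 pit3 -> P1=[6,6,8,6,3,0](1) P2=[3,0,0,0,1,2](4)

Answer: 6 6 8 6 3 0 1 3 0 0 0 1 2 4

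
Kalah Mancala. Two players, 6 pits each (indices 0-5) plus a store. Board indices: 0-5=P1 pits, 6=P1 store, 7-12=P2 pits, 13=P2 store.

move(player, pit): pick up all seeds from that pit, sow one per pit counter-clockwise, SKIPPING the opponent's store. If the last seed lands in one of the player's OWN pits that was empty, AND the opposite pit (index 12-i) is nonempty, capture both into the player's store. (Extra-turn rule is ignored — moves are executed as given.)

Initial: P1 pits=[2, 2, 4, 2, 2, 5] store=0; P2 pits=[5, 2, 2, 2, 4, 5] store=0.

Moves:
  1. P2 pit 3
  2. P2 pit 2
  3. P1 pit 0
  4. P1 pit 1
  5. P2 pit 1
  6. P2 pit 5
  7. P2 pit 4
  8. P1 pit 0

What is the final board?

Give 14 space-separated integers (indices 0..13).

Answer: 0 3 9 5 4 5 0 5 0 1 2 0 1 2

Derivation:
Move 1: P2 pit3 -> P1=[2,2,4,2,2,5](0) P2=[5,2,2,0,5,6](0)
Move 2: P2 pit2 -> P1=[2,2,4,2,2,5](0) P2=[5,2,0,1,6,6](0)
Move 3: P1 pit0 -> P1=[0,3,5,2,2,5](0) P2=[5,2,0,1,6,6](0)
Move 4: P1 pit1 -> P1=[0,0,6,3,3,5](0) P2=[5,2,0,1,6,6](0)
Move 5: P2 pit1 -> P1=[0,0,6,3,3,5](0) P2=[5,0,1,2,6,6](0)
Move 6: P2 pit5 -> P1=[1,1,7,4,4,5](0) P2=[5,0,1,2,6,0](1)
Move 7: P2 pit4 -> P1=[2,2,8,5,4,5](0) P2=[5,0,1,2,0,1](2)
Move 8: P1 pit0 -> P1=[0,3,9,5,4,5](0) P2=[5,0,1,2,0,1](2)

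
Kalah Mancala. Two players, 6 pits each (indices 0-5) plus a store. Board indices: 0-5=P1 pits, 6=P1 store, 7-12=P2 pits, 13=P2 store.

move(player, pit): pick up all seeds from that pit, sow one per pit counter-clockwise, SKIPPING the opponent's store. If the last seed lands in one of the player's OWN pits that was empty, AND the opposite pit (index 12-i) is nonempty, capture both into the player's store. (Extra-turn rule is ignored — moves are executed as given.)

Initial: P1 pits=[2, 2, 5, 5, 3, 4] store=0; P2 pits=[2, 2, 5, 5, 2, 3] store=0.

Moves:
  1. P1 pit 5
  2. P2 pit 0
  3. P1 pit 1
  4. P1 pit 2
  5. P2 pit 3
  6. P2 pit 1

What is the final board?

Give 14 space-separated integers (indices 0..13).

Answer: 3 1 1 7 4 1 2 1 0 8 1 4 5 2

Derivation:
Move 1: P1 pit5 -> P1=[2,2,5,5,3,0](1) P2=[3,3,6,5,2,3](0)
Move 2: P2 pit0 -> P1=[2,2,5,5,3,0](1) P2=[0,4,7,6,2,3](0)
Move 3: P1 pit1 -> P1=[2,0,6,6,3,0](1) P2=[0,4,7,6,2,3](0)
Move 4: P1 pit2 -> P1=[2,0,0,7,4,1](2) P2=[1,5,7,6,2,3](0)
Move 5: P2 pit3 -> P1=[3,1,1,7,4,1](2) P2=[1,5,7,0,3,4](1)
Move 6: P2 pit1 -> P1=[3,1,1,7,4,1](2) P2=[1,0,8,1,4,5](2)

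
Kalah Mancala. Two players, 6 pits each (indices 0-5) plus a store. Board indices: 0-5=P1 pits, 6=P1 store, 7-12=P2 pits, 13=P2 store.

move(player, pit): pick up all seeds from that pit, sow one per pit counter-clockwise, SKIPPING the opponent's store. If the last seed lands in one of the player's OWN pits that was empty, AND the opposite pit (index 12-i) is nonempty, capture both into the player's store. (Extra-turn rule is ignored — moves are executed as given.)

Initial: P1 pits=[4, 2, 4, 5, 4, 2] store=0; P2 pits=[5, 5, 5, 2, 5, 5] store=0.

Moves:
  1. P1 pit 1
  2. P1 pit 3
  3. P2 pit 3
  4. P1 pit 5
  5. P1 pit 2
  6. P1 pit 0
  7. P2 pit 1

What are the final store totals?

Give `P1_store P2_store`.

Answer: 3 1

Derivation:
Move 1: P1 pit1 -> P1=[4,0,5,6,4,2](0) P2=[5,5,5,2,5,5](0)
Move 2: P1 pit3 -> P1=[4,0,5,0,5,3](1) P2=[6,6,6,2,5,5](0)
Move 3: P2 pit3 -> P1=[4,0,5,0,5,3](1) P2=[6,6,6,0,6,6](0)
Move 4: P1 pit5 -> P1=[4,0,5,0,5,0](2) P2=[7,7,6,0,6,6](0)
Move 5: P1 pit2 -> P1=[4,0,0,1,6,1](3) P2=[8,7,6,0,6,6](0)
Move 6: P1 pit0 -> P1=[0,1,1,2,7,1](3) P2=[8,7,6,0,6,6](0)
Move 7: P2 pit1 -> P1=[1,2,1,2,7,1](3) P2=[8,0,7,1,7,7](1)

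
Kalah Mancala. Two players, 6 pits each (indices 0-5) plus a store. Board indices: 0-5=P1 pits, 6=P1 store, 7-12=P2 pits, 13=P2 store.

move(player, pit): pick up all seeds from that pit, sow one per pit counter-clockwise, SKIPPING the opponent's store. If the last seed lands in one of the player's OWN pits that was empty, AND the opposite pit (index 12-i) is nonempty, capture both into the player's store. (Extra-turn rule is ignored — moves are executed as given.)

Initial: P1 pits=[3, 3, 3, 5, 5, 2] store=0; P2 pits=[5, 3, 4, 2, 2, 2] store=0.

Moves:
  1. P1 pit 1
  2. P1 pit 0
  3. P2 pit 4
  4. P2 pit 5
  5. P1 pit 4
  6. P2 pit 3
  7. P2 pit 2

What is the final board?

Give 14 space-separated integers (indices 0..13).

Move 1: P1 pit1 -> P1=[3,0,4,6,6,2](0) P2=[5,3,4,2,2,2](0)
Move 2: P1 pit0 -> P1=[0,1,5,7,6,2](0) P2=[5,3,4,2,2,2](0)
Move 3: P2 pit4 -> P1=[0,1,5,7,6,2](0) P2=[5,3,4,2,0,3](1)
Move 4: P2 pit5 -> P1=[1,2,5,7,6,2](0) P2=[5,3,4,2,0,0](2)
Move 5: P1 pit4 -> P1=[1,2,5,7,0,3](1) P2=[6,4,5,3,0,0](2)
Move 6: P2 pit3 -> P1=[1,2,5,7,0,3](1) P2=[6,4,5,0,1,1](3)
Move 7: P2 pit2 -> P1=[2,2,5,7,0,3](1) P2=[6,4,0,1,2,2](4)

Answer: 2 2 5 7 0 3 1 6 4 0 1 2 2 4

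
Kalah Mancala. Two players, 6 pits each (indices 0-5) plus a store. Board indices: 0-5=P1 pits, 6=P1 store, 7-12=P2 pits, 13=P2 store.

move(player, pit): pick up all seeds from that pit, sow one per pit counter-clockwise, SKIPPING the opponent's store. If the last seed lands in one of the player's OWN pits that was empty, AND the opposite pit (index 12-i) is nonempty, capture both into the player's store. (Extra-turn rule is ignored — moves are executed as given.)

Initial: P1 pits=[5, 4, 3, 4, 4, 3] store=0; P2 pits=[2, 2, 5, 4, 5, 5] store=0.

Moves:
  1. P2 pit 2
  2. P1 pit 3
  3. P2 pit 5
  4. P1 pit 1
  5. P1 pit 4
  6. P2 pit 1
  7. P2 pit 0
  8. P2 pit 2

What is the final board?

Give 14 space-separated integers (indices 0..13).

Move 1: P2 pit2 -> P1=[6,4,3,4,4,3](0) P2=[2,2,0,5,6,6](1)
Move 2: P1 pit3 -> P1=[6,4,3,0,5,4](1) P2=[3,2,0,5,6,6](1)
Move 3: P2 pit5 -> P1=[7,5,4,1,6,4](1) P2=[3,2,0,5,6,0](2)
Move 4: P1 pit1 -> P1=[7,0,5,2,7,5](2) P2=[3,2,0,5,6,0](2)
Move 5: P1 pit4 -> P1=[7,0,5,2,0,6](3) P2=[4,3,1,6,7,0](2)
Move 6: P2 pit1 -> P1=[7,0,5,2,0,6](3) P2=[4,0,2,7,8,0](2)
Move 7: P2 pit0 -> P1=[7,0,5,2,0,6](3) P2=[0,1,3,8,9,0](2)
Move 8: P2 pit2 -> P1=[0,0,5,2,0,6](3) P2=[0,1,0,9,10,0](10)

Answer: 0 0 5 2 0 6 3 0 1 0 9 10 0 10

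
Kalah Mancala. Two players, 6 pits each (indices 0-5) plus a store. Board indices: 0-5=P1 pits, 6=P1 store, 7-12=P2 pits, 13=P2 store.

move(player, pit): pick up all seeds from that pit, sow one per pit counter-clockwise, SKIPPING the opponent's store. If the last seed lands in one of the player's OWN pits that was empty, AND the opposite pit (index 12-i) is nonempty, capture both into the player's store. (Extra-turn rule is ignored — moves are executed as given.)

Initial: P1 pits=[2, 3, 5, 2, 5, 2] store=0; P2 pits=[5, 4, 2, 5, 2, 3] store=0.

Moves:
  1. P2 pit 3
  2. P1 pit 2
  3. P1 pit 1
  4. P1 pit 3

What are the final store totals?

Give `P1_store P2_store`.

Move 1: P2 pit3 -> P1=[3,4,5,2,5,2](0) P2=[5,4,2,0,3,4](1)
Move 2: P1 pit2 -> P1=[3,4,0,3,6,3](1) P2=[6,4,2,0,3,4](1)
Move 3: P1 pit1 -> P1=[3,0,1,4,7,4](1) P2=[6,4,2,0,3,4](1)
Move 4: P1 pit3 -> P1=[3,0,1,0,8,5](2) P2=[7,4,2,0,3,4](1)

Answer: 2 1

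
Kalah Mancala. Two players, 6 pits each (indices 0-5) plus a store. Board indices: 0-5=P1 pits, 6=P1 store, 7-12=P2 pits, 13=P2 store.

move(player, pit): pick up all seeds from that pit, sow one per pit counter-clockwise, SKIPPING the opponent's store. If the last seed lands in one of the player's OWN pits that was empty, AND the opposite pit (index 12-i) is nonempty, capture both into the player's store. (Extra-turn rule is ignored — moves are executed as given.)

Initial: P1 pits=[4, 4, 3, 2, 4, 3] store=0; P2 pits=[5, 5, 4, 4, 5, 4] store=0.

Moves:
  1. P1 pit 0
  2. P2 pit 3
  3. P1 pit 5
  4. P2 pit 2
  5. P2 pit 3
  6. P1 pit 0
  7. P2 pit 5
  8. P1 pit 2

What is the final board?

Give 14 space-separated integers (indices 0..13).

Move 1: P1 pit0 -> P1=[0,5,4,3,5,3](0) P2=[5,5,4,4,5,4](0)
Move 2: P2 pit3 -> P1=[1,5,4,3,5,3](0) P2=[5,5,4,0,6,5](1)
Move 3: P1 pit5 -> P1=[1,5,4,3,5,0](1) P2=[6,6,4,0,6,5](1)
Move 4: P2 pit2 -> P1=[1,5,4,3,5,0](1) P2=[6,6,0,1,7,6](2)
Move 5: P2 pit3 -> P1=[1,5,4,3,5,0](1) P2=[6,6,0,0,8,6](2)
Move 6: P1 pit0 -> P1=[0,6,4,3,5,0](1) P2=[6,6,0,0,8,6](2)
Move 7: P2 pit5 -> P1=[1,7,5,4,6,0](1) P2=[6,6,0,0,8,0](3)
Move 8: P1 pit2 -> P1=[1,7,0,5,7,1](2) P2=[7,6,0,0,8,0](3)

Answer: 1 7 0 5 7 1 2 7 6 0 0 8 0 3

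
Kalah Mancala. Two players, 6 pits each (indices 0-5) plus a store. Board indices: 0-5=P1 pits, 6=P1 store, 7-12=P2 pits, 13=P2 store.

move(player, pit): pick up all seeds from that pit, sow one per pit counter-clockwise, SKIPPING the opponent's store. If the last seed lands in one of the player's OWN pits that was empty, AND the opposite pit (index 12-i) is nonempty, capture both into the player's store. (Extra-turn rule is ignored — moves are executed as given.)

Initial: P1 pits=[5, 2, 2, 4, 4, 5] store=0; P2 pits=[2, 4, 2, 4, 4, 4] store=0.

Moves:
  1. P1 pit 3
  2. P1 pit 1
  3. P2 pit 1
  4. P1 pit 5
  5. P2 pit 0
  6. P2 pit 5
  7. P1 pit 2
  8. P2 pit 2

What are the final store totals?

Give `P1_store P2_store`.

Answer: 6 8

Derivation:
Move 1: P1 pit3 -> P1=[5,2,2,0,5,6](1) P2=[3,4,2,4,4,4](0)
Move 2: P1 pit1 -> P1=[5,0,3,0,5,6](4) P2=[3,4,0,4,4,4](0)
Move 3: P2 pit1 -> P1=[5,0,3,0,5,6](4) P2=[3,0,1,5,5,5](0)
Move 4: P1 pit5 -> P1=[5,0,3,0,5,0](5) P2=[4,1,2,6,6,5](0)
Move 5: P2 pit0 -> P1=[5,0,3,0,5,0](5) P2=[0,2,3,7,7,5](0)
Move 6: P2 pit5 -> P1=[6,1,4,1,5,0](5) P2=[0,2,3,7,7,0](1)
Move 7: P1 pit2 -> P1=[6,1,0,2,6,1](6) P2=[0,2,3,7,7,0](1)
Move 8: P2 pit2 -> P1=[0,1,0,2,6,1](6) P2=[0,2,0,8,8,0](8)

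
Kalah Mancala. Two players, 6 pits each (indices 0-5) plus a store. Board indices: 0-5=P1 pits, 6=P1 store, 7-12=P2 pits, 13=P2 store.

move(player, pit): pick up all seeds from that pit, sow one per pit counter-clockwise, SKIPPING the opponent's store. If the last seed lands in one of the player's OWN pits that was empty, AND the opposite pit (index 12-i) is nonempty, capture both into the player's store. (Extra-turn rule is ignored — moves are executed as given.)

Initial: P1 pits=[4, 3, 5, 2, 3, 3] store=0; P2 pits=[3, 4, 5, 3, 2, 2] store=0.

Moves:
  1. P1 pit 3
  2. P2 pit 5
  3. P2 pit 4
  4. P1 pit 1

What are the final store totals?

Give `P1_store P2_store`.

Move 1: P1 pit3 -> P1=[4,3,5,0,4,4](0) P2=[3,4,5,3,2,2](0)
Move 2: P2 pit5 -> P1=[5,3,5,0,4,4](0) P2=[3,4,5,3,2,0](1)
Move 3: P2 pit4 -> P1=[5,3,5,0,4,4](0) P2=[3,4,5,3,0,1](2)
Move 4: P1 pit1 -> P1=[5,0,6,1,5,4](0) P2=[3,4,5,3,0,1](2)

Answer: 0 2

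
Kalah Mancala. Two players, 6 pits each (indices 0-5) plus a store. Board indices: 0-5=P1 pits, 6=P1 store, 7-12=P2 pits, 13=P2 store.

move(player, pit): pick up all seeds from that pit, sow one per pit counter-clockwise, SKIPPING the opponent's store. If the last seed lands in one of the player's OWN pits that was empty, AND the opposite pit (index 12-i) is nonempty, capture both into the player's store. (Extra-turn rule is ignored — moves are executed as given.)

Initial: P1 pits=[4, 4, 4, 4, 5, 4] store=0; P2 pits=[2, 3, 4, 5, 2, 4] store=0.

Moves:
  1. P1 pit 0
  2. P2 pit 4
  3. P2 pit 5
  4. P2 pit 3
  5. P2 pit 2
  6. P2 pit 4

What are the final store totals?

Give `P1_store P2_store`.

Move 1: P1 pit0 -> P1=[0,5,5,5,6,4](0) P2=[2,3,4,5,2,4](0)
Move 2: P2 pit4 -> P1=[0,5,5,5,6,4](0) P2=[2,3,4,5,0,5](1)
Move 3: P2 pit5 -> P1=[1,6,6,6,6,4](0) P2=[2,3,4,5,0,0](2)
Move 4: P2 pit3 -> P1=[2,7,6,6,6,4](0) P2=[2,3,4,0,1,1](3)
Move 5: P2 pit2 -> P1=[2,7,6,6,6,4](0) P2=[2,3,0,1,2,2](4)
Move 6: P2 pit4 -> P1=[2,7,6,6,6,4](0) P2=[2,3,0,1,0,3](5)

Answer: 0 5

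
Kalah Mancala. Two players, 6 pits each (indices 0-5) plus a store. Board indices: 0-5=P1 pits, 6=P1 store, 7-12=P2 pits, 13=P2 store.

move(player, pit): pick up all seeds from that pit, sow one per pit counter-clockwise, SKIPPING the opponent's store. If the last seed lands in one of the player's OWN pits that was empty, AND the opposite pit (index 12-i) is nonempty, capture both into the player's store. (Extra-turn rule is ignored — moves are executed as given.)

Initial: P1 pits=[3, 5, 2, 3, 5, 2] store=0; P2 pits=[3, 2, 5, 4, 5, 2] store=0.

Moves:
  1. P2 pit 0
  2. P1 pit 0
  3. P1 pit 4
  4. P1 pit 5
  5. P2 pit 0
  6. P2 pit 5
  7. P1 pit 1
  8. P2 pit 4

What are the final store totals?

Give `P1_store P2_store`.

Answer: 3 2

Derivation:
Move 1: P2 pit0 -> P1=[3,5,2,3,5,2](0) P2=[0,3,6,5,5,2](0)
Move 2: P1 pit0 -> P1=[0,6,3,4,5,2](0) P2=[0,3,6,5,5,2](0)
Move 3: P1 pit4 -> P1=[0,6,3,4,0,3](1) P2=[1,4,7,5,5,2](0)
Move 4: P1 pit5 -> P1=[0,6,3,4,0,0](2) P2=[2,5,7,5,5,2](0)
Move 5: P2 pit0 -> P1=[0,6,3,4,0,0](2) P2=[0,6,8,5,5,2](0)
Move 6: P2 pit5 -> P1=[1,6,3,4,0,0](2) P2=[0,6,8,5,5,0](1)
Move 7: P1 pit1 -> P1=[1,0,4,5,1,1](3) P2=[1,6,8,5,5,0](1)
Move 8: P2 pit4 -> P1=[2,1,5,5,1,1](3) P2=[1,6,8,5,0,1](2)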